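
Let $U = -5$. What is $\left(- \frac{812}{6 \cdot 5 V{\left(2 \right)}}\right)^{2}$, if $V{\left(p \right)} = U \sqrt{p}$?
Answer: $\frac{82418}{5625} \approx 14.652$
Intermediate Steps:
$V{\left(p \right)} = - 5 \sqrt{p}$
$\left(- \frac{812}{6 \cdot 5 V{\left(2 \right)}}\right)^{2} = \left(- \frac{812}{6 \cdot 5 \left(- 5 \sqrt{2}\right)}\right)^{2} = \left(- \frac{812}{30 \left(- 5 \sqrt{2}\right)}\right)^{2} = \left(- \frac{812}{\left(-150\right) \sqrt{2}}\right)^{2} = \left(- 812 \left(- \frac{\sqrt{2}}{300}\right)\right)^{2} = \left(\frac{203 \sqrt{2}}{75}\right)^{2} = \frac{82418}{5625}$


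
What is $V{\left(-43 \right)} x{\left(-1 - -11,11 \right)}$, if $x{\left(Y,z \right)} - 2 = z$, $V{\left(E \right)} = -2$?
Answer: $-26$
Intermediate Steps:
$x{\left(Y,z \right)} = 2 + z$
$V{\left(-43 \right)} x{\left(-1 - -11,11 \right)} = - 2 \left(2 + 11\right) = \left(-2\right) 13 = -26$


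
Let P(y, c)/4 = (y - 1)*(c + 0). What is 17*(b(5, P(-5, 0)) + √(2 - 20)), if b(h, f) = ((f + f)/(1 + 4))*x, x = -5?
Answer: 51*I*√2 ≈ 72.125*I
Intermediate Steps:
P(y, c) = 4*c*(-1 + y) (P(y, c) = 4*((y - 1)*(c + 0)) = 4*((-1 + y)*c) = 4*(c*(-1 + y)) = 4*c*(-1 + y))
b(h, f) = -2*f (b(h, f) = ((f + f)/(1 + 4))*(-5) = ((2*f)/5)*(-5) = ((2*f)*(⅕))*(-5) = (2*f/5)*(-5) = -2*f)
17*(b(5, P(-5, 0)) + √(2 - 20)) = 17*(-8*0*(-1 - 5) + √(2 - 20)) = 17*(-8*0*(-6) + √(-18)) = 17*(-2*0 + 3*I*√2) = 17*(0 + 3*I*√2) = 17*(3*I*√2) = 51*I*√2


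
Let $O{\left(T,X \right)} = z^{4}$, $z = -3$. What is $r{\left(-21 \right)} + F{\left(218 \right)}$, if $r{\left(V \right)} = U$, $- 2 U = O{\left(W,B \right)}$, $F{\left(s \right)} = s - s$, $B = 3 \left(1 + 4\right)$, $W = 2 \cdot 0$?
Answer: $- \frac{81}{2} \approx -40.5$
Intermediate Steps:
$W = 0$
$B = 15$ ($B = 3 \cdot 5 = 15$)
$O{\left(T,X \right)} = 81$ ($O{\left(T,X \right)} = \left(-3\right)^{4} = 81$)
$F{\left(s \right)} = 0$
$U = - \frac{81}{2}$ ($U = \left(- \frac{1}{2}\right) 81 = - \frac{81}{2} \approx -40.5$)
$r{\left(V \right)} = - \frac{81}{2}$
$r{\left(-21 \right)} + F{\left(218 \right)} = - \frac{81}{2} + 0 = - \frac{81}{2}$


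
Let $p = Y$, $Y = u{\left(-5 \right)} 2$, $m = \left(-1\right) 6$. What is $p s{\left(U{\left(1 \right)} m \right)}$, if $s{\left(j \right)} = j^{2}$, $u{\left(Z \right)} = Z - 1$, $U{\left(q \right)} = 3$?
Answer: $-3888$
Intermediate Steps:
$m = -6$
$u{\left(Z \right)} = -1 + Z$ ($u{\left(Z \right)} = Z - 1 = -1 + Z$)
$Y = -12$ ($Y = \left(-1 - 5\right) 2 = \left(-6\right) 2 = -12$)
$p = -12$
$p s{\left(U{\left(1 \right)} m \right)} = - 12 \left(3 \left(-6\right)\right)^{2} = - 12 \left(-18\right)^{2} = \left(-12\right) 324 = -3888$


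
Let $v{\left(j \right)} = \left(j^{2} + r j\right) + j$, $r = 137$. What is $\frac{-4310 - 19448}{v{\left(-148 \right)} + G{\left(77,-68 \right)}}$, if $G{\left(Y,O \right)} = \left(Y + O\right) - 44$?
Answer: $- \frac{23758}{1445} \approx -16.442$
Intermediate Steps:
$G{\left(Y,O \right)} = -44 + O + Y$ ($G{\left(Y,O \right)} = \left(O + Y\right) - 44 = -44 + O + Y$)
$v{\left(j \right)} = j^{2} + 138 j$ ($v{\left(j \right)} = \left(j^{2} + 137 j\right) + j = j^{2} + 138 j$)
$\frac{-4310 - 19448}{v{\left(-148 \right)} + G{\left(77,-68 \right)}} = \frac{-4310 - 19448}{- 148 \left(138 - 148\right) - 35} = - \frac{23758}{\left(-148\right) \left(-10\right) - 35} = - \frac{23758}{1480 - 35} = - \frac{23758}{1445}$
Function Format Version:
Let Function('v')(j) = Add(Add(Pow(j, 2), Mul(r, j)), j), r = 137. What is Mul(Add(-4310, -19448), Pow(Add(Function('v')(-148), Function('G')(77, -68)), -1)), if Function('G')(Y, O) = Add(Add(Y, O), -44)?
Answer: Rational(-23758, 1445) ≈ -16.442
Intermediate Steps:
Function('G')(Y, O) = Add(-44, O, Y) (Function('G')(Y, O) = Add(Add(O, Y), -44) = Add(-44, O, Y))
Function('v')(j) = Add(Pow(j, 2), Mul(138, j)) (Function('v')(j) = Add(Add(Pow(j, 2), Mul(137, j)), j) = Add(Pow(j, 2), Mul(138, j)))
Mul(Add(-4310, -19448), Pow(Add(Function('v')(-148), Function('G')(77, -68)), -1)) = Mul(Add(-4310, -19448), Pow(Add(Mul(-148, Add(138, -148)), Add(-44, -68, 77)), -1)) = Mul(-23758, Pow(Add(Mul(-148, -10), -35), -1)) = Mul(-23758, Pow(Add(1480, -35), -1)) = Mul(-23758, Pow(1445, -1)) = Mul(-23758, Rational(1, 1445)) = Rational(-23758, 1445)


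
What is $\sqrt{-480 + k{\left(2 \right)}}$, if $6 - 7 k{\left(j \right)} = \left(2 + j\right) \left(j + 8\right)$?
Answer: $\frac{i \sqrt{23758}}{7} \approx 22.019 i$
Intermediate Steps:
$k{\left(j \right)} = \frac{6}{7} - \frac{\left(2 + j\right) \left(8 + j\right)}{7}$ ($k{\left(j \right)} = \frac{6}{7} - \frac{\left(2 + j\right) \left(j + 8\right)}{7} = \frac{6}{7} - \frac{\left(2 + j\right) \left(8 + j\right)}{7}$)
$\sqrt{-480 + k{\left(2 \right)}} = \sqrt{-480 - \left(\frac{30}{7} + \frac{4}{7}\right)} = \sqrt{-480 - \frac{34}{7}} = \sqrt{- \frac{3394}{7}} = \frac{i \sqrt{23758}}{7}$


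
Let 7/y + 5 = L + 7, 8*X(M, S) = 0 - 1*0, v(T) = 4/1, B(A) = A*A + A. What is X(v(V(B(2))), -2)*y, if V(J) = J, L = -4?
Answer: 0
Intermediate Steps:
B(A) = A + A² (B(A) = A² + A = A + A²)
v(T) = 4 (v(T) = 4*1 = 4)
X(M, S) = 0 (X(M, S) = (0 - 1*0)/8 = (0 + 0)/8 = (⅛)*0 = 0)
y = -7/2 (y = 7/(-5 + (-4 + 7)) = 7/(-5 + 3) = 7/(-2) = 7*(-½) = -7/2 ≈ -3.5000)
X(v(V(B(2))), -2)*y = 0*(-7/2) = 0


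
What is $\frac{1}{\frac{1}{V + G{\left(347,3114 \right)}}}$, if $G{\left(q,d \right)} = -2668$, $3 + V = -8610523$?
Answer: $-8613194$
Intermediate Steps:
$V = -8610526$ ($V = -3 - 8610523 = -8610526$)
$\frac{1}{\frac{1}{V + G{\left(347,3114 \right)}}} = \frac{1}{\frac{1}{-8610526 - 2668}} = \frac{1}{\frac{1}{-8613194}} = \frac{1}{- \frac{1}{8613194}} = -8613194$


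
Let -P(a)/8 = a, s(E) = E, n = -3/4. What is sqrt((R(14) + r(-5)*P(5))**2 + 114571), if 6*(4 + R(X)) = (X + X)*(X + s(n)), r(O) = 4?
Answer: 5*sqrt(180013)/6 ≈ 353.57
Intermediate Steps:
n = -3/4 (n = -3*1/4 = -3/4 ≈ -0.75000)
P(a) = -8*a
R(X) = -4 + X*(-3/4 + X)/3 (R(X) = -4 + ((X + X)*(X - 3/4))/6 = -4 + ((2*X)*(-3/4 + X))/6 = -4 + (2*X*(-3/4 + X))/6 = -4 + X*(-3/4 + X)/3)
sqrt((R(14) + r(-5)*P(5))**2 + 114571) = sqrt(((-4 - 1/4*14 + (1/3)*14**2) + 4*(-8*5))**2 + 114571) = sqrt(((-4 - 7/2 + (1/3)*196) + 4*(-40))**2 + 114571) = sqrt(((-4 - 7/2 + 196/3) - 160)**2 + 114571) = sqrt((347/6 - 160)**2 + 114571) = sqrt((-613/6)**2 + 114571) = sqrt(375769/36 + 114571) = sqrt(4500325/36) = 5*sqrt(180013)/6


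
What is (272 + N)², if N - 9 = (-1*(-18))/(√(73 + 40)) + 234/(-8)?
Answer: 114592721/1808 + 9063*√113/113 ≈ 64234.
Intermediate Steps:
N = -81/4 + 18*√113/113 (N = 9 + ((-1*(-18))/(√(73 + 40)) + 234/(-8)) = 9 + (18/(√113) + 234*(-⅛)) = 9 + (18*(√113/113) - 117/4) = 9 + (18*√113/113 - 117/4) = 9 + (-117/4 + 18*√113/113) = -81/4 + 18*√113/113 ≈ -18.557)
(272 + N)² = (272 + (-81/4 + 18*√113/113))² = (1007/4 + 18*√113/113)²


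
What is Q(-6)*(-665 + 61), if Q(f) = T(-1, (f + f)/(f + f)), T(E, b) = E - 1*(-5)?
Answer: -2416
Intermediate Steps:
T(E, b) = 5 + E (T(E, b) = E + 5 = 5 + E)
Q(f) = 4 (Q(f) = 5 - 1 = 4)
Q(-6)*(-665 + 61) = 4*(-665 + 61) = 4*(-604) = -2416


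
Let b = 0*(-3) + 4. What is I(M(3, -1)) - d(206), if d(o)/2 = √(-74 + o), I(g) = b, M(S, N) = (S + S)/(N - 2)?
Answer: 4 - 4*√33 ≈ -18.978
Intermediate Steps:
b = 4 (b = 0 + 4 = 4)
M(S, N) = 2*S/(-2 + N) (M(S, N) = (2*S)/(-2 + N) = 2*S/(-2 + N))
I(g) = 4
d(o) = 2*√(-74 + o)
I(M(3, -1)) - d(206) = 4 - 2*√(-74 + 206) = 4 - 2*√132 = 4 - 2*2*√33 = 4 - 4*√33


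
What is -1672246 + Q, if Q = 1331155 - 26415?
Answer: -367506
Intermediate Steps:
Q = 1304740
-1672246 + Q = -1672246 + 1304740 = -367506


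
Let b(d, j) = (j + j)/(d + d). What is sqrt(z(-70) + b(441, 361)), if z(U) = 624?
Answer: sqrt(275545)/21 ≈ 24.996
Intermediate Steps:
b(d, j) = j/d (b(d, j) = (2*j)/((2*d)) = (2*j)*(1/(2*d)) = j/d)
sqrt(z(-70) + b(441, 361)) = sqrt(624 + 361/441) = sqrt(275545/441) = sqrt(275545)/21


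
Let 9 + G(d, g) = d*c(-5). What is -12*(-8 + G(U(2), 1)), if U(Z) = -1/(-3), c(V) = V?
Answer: 224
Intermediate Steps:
U(Z) = 1/3 (U(Z) = -1*(-1/3) = 1/3)
G(d, g) = -9 - 5*d (G(d, g) = -9 + d*(-5) = -9 - 5*d)
-12*(-8 + G(U(2), 1)) = -12*(-8 + (-9 - 5*1/3)) = -12*(-8 + (-9 - 5/3)) = -12*(-8 - 32/3) = -12*(-56/3) = 224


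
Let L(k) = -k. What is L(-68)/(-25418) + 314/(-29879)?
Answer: -5006512/379732211 ≈ -0.013184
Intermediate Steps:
L(-68)/(-25418) + 314/(-29879) = -1*(-68)/(-25418) + 314/(-29879) = 68*(-1/25418) + 314*(-1/29879) = -34/12709 - 314/29879 = -5006512/379732211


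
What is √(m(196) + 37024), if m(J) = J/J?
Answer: 5*√1481 ≈ 192.42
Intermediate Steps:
m(J) = 1
√(m(196) + 37024) = √(1 + 37024) = √37025 = 5*√1481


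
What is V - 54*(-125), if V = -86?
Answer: 6664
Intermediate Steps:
V - 54*(-125) = -86 - 54*(-125) = -86 + 6750 = 6664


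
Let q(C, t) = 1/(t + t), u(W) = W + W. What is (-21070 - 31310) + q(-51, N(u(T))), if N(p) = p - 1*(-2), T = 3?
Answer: -838079/16 ≈ -52380.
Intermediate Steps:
u(W) = 2*W
N(p) = 2 + p (N(p) = p + 2 = 2 + p)
q(C, t) = 1/(2*t)
(-21070 - 31310) + q(-51, N(u(T))) = (-21070 - 31310) + 1/(2*(2 + 2*3)) = -52380 + 1/(2*(2 + 6)) = -52380 + (½)/8 = -52380 + (½)*(⅛) = -52380 + 1/16 = -838079/16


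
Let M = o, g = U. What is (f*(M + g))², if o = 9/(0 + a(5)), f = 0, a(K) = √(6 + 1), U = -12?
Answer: 0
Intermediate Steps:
a(K) = √7
g = -12
o = 9*√7/7 (o = 9/(0 + √7) = 9/√7 = (√7/7)*9 = 9*√7/7 ≈ 3.4017)
M = 9*√7/7 ≈ 3.4017
(f*(M + g))² = (0*(9*√7/7 - 12))² = (0*(-12 + 9*√7/7))² = 0² = 0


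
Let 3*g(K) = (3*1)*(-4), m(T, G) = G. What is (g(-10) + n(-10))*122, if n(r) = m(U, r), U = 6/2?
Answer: -1708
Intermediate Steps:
U = 3 (U = 6*(½) = 3)
n(r) = r
g(K) = -4 (g(K) = ((3*1)*(-4))/3 = (3*(-4))/3 = (⅓)*(-12) = -4)
(g(-10) + n(-10))*122 = (-4 - 10)*122 = -14*122 = -1708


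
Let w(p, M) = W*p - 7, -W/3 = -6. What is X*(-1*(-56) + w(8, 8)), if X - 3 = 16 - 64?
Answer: -8685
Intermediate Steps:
W = 18 (W = -3*(-6) = 18)
w(p, M) = -7 + 18*p (w(p, M) = 18*p - 7 = -7 + 18*p)
X = -45 (X = 3 + (16 - 64) = 3 - 48 = -45)
X*(-1*(-56) + w(8, 8)) = -45*(-1*(-56) + (-7 + 18*8)) = -45*(56 + (-7 + 144)) = -45*(56 + 137) = -45*193 = -8685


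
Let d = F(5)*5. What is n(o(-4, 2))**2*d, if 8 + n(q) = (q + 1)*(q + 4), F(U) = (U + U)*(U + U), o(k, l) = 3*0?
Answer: 8000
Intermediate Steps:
o(k, l) = 0
F(U) = 4*U**2 (F(U) = (2*U)*(2*U) = 4*U**2)
n(q) = -8 + (1 + q)*(4 + q) (n(q) = -8 + (q + 1)*(q + 4) = -8 + (1 + q)*(4 + q))
d = 500 (d = (4*5**2)*5 = (4*25)*5 = 100*5 = 500)
n(o(-4, 2))**2*d = (-4 + 0**2 + 5*0)**2*500 = (-4 + 0 + 0)**2*500 = (-4)**2*500 = 16*500 = 8000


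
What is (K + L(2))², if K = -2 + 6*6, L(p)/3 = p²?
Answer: 2116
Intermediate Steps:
L(p) = 3*p²
K = 34 (K = -2 + 36 = 34)
(K + L(2))² = (34 + 3*2²)² = (34 + 3*4)² = (34 + 12)² = 46² = 2116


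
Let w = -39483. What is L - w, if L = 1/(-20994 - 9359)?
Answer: 1198427498/30353 ≈ 39483.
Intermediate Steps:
L = -1/30353 (L = 1/(-30353) = -1/30353 ≈ -3.2946e-5)
L - w = -1/30353 - 1*(-39483) = -1/30353 + 39483 = 1198427498/30353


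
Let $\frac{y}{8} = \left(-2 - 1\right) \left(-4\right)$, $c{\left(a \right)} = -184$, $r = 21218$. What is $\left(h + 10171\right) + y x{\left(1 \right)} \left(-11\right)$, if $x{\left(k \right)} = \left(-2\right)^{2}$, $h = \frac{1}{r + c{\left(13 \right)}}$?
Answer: $\frac{125089199}{21034} \approx 5947.0$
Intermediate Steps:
$y = 96$ ($y = 8 \left(-2 - 1\right) \left(-4\right) = 8 \left(\left(-3\right) \left(-4\right)\right) = 8 \cdot 12 = 96$)
$h = \frac{1}{21034}$ ($h = \frac{1}{21218 - 184} = \frac{1}{21034} \approx 4.7542 \cdot 10^{-5}$)
$x{\left(k \right)} = 4$
$\left(h + 10171\right) + y x{\left(1 \right)} \left(-11\right) = \left(\frac{1}{21034} + 10171\right) + 96 \cdot 4 \left(-11\right) = \frac{213936815}{21034} + 384 \left(-11\right) = \frac{213936815}{21034} - 4224 = \frac{125089199}{21034}$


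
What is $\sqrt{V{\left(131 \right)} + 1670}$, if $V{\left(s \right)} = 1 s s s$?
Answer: $\sqrt{2249761} \approx 1499.9$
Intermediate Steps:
$V{\left(s \right)} = s^{3}$ ($V{\left(s \right)} = s s s = s^{2} s = s^{3}$)
$\sqrt{V{\left(131 \right)} + 1670} = \sqrt{131^{3} + 1670} = \sqrt{2248091 + 1670} = \sqrt{2249761}$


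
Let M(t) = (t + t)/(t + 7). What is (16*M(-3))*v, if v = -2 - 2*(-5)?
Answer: -192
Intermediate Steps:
v = 8 (v = -2 + 10 = 8)
M(t) = 2*t/(7 + t) (M(t) = (2*t)/(7 + t) = 2*t/(7 + t))
(16*M(-3))*v = (16*(2*(-3)/(7 - 3)))*8 = (16*(2*(-3)/4))*8 = (16*(2*(-3)*(¼)))*8 = (16*(-3/2))*8 = -24*8 = -192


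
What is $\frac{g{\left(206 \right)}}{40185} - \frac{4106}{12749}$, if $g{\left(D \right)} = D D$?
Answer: $\frac{19790366}{26964135} \approx 0.73395$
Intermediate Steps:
$g{\left(D \right)} = D^{2}$
$\frac{g{\left(206 \right)}}{40185} - \frac{4106}{12749} = \frac{206^{2}}{40185} - \frac{4106}{12749} = 42436 \cdot \frac{1}{40185} - \frac{4106}{12749} = \frac{42436}{40185} - \frac{4106}{12749} = \frac{19790366}{26964135}$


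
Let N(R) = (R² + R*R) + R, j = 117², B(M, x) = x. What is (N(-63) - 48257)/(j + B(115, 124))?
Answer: -40382/13813 ≈ -2.9235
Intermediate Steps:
j = 13689
N(R) = R + 2*R² (N(R) = (R² + R²) + R = 2*R² + R = R + 2*R²)
(N(-63) - 48257)/(j + B(115, 124)) = (-63*(1 + 2*(-63)) - 48257)/(13689 + 124) = (-63*(1 - 126) - 48257)/13813 = (-63*(-125) - 48257)*(1/13813) = (7875 - 48257)*(1/13813) = -40382*1/13813 = -40382/13813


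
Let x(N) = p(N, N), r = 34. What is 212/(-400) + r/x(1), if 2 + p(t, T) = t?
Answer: -3453/100 ≈ -34.530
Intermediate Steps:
p(t, T) = -2 + t
x(N) = -2 + N
212/(-400) + r/x(1) = 212/(-400) + 34/(-2 + 1) = 212*(-1/400) + 34/(-1) = -53/100 + 34*(-1) = -53/100 - 34 = -3453/100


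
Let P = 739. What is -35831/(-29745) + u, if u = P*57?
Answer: 1252984466/29745 ≈ 42124.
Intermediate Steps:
u = 42123 (u = 739*57 = 42123)
-35831/(-29745) + u = -35831/(-29745) + 42123 = -35831*(-1/29745) + 42123 = 35831/29745 + 42123 = 1252984466/29745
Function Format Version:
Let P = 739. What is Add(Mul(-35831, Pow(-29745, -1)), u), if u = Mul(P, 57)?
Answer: Rational(1252984466, 29745) ≈ 42124.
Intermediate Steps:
u = 42123 (u = Mul(739, 57) = 42123)
Add(Mul(-35831, Pow(-29745, -1)), u) = Add(Mul(-35831, Pow(-29745, -1)), 42123) = Add(Mul(-35831, Rational(-1, 29745)), 42123) = Add(Rational(35831, 29745), 42123) = Rational(1252984466, 29745)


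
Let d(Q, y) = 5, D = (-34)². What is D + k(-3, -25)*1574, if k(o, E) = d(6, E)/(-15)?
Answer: 1894/3 ≈ 631.33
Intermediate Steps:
D = 1156
k(o, E) = -⅓ (k(o, E) = 5/(-15) = 5*(-1/15) = -⅓)
D + k(-3, -25)*1574 = 1156 - ⅓*1574 = 1156 - 1574/3 = 1894/3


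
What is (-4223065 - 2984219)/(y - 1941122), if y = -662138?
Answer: 1801821/650815 ≈ 2.7686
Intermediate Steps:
(-4223065 - 2984219)/(y - 1941122) = (-4223065 - 2984219)/(-662138 - 1941122) = -7207284/(-2603260) = -7207284*(-1/2603260) = 1801821/650815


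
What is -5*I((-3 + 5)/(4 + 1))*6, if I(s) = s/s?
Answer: -30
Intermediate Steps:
I(s) = 1
-5*I((-3 + 5)/(4 + 1))*6 = -5*1*6 = -5*6 = -30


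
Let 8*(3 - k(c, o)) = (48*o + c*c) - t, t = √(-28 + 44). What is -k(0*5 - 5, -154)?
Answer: -7395/8 ≈ -924.38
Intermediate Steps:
t = 4 (t = √16 = 4)
k(c, o) = 7/2 - 6*o - c²/8 (k(c, o) = 3 - ((48*o + c*c) - 1*4)/8 = 3 - ((48*o + c²) - 4)/8 = 3 - ((c² + 48*o) - 4)/8 = 3 - (-4 + c² + 48*o)/8 = 3 + (½ - 6*o - c²/8) = 7/2 - 6*o - c²/8)
-k(0*5 - 5, -154) = -(7/2 - 6*(-154) - (0*5 - 5)²/8) = -(7/2 + 924 - (0 - 5)²/8) = -(7/2 + 924 - ⅛*(-5)²) = -(7/2 + 924 - ⅛*25) = -(7/2 + 924 - 25/8) = -1*7395/8 = -7395/8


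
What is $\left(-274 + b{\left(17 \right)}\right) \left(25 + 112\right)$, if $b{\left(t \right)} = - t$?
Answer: $-39867$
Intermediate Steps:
$\left(-274 + b{\left(17 \right)}\right) \left(25 + 112\right) = \left(-274 - 17\right) \left(25 + 112\right) = \left(-274 - 17\right) 137 = \left(-291\right) 137 = -39867$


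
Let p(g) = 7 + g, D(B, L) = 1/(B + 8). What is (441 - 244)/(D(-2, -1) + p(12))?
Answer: 1182/115 ≈ 10.278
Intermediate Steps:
D(B, L) = 1/(8 + B)
(441 - 244)/(D(-2, -1) + p(12)) = (441 - 244)/(1/(8 - 2) + (7 + 12)) = 197/(1/6 + 19) = 197/(⅙ + 19) = 197/(115/6) = 197*(6/115) = 1182/115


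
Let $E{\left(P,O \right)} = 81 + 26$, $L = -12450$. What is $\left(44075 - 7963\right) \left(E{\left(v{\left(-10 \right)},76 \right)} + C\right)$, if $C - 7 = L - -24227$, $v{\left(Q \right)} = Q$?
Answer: $429407792$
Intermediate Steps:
$E{\left(P,O \right)} = 107$
$C = 11784$ ($C = 7 - -11777 = 7 + \left(-12450 + 24227\right) = 7 + 11777 = 11784$)
$\left(44075 - 7963\right) \left(E{\left(v{\left(-10 \right)},76 \right)} + C\right) = \left(44075 - 7963\right) \left(107 + 11784\right) = 36112 \cdot 11891 = 429407792$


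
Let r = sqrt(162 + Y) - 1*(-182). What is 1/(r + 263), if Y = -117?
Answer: 89/39596 - 3*sqrt(5)/197980 ≈ 0.0022138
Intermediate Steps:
r = 182 + 3*sqrt(5) (r = sqrt(162 - 117) - 1*(-182) = sqrt(45) + 182 = 3*sqrt(5) + 182 = 182 + 3*sqrt(5) ≈ 188.71)
1/(r + 263) = 1/((182 + 3*sqrt(5)) + 263) = 1/(445 + 3*sqrt(5))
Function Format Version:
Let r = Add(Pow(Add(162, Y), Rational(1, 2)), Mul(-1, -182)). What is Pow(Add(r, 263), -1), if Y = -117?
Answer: Add(Rational(89, 39596), Mul(Rational(-3, 197980), Pow(5, Rational(1, 2)))) ≈ 0.0022138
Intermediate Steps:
r = Add(182, Mul(3, Pow(5, Rational(1, 2)))) (r = Add(Pow(Add(162, -117), Rational(1, 2)), Mul(-1, -182)) = Add(Pow(45, Rational(1, 2)), 182) = Add(Mul(3, Pow(5, Rational(1, 2))), 182) = Add(182, Mul(3, Pow(5, Rational(1, 2)))) ≈ 188.71)
Pow(Add(r, 263), -1) = Pow(Add(Add(182, Mul(3, Pow(5, Rational(1, 2)))), 263), -1) = Pow(Add(445, Mul(3, Pow(5, Rational(1, 2)))), -1)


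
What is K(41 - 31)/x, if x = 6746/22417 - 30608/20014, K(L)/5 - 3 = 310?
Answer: -351071628235/275562546 ≈ -1274.0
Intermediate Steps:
K(L) = 1565 (K(L) = 15 + 5*310 = 15 + 1550 = 1565)
x = -275562546/224326919 (x = 6746*(1/22417) - 30608*1/20014 = 6746/22417 - 15304/10007 = -275562546/224326919 ≈ -1.2284)
K(41 - 31)/x = 1565/(-275562546/224326919) = 1565*(-224326919/275562546) = -351071628235/275562546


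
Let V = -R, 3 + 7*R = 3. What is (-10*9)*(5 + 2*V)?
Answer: -450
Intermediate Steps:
R = 0 (R = -3/7 + (⅐)*3 = -3/7 + 3/7 = 0)
V = 0 (V = -1*0 = 0)
(-10*9)*(5 + 2*V) = (-10*9)*(5 + 2*0) = -90*(5 + 0) = -90*5 = -450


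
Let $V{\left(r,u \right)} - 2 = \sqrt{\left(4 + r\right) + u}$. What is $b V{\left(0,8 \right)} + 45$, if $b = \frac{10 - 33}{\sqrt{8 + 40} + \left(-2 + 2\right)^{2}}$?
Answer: $\frac{67}{2} - \frac{23 \sqrt{3}}{6} \approx 26.86$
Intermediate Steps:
$V{\left(r,u \right)} = 2 + \sqrt{4 + r + u}$ ($V{\left(r,u \right)} = 2 + \sqrt{\left(4 + r\right) + u} = 2 + \sqrt{4 + r + u}$)
$b = - \frac{23 \sqrt{3}}{12}$ ($b = - \frac{23}{\sqrt{48} + 0^{2}} = - \frac{23}{4 \sqrt{3} + 0} = - \frac{23}{4 \sqrt{3}} = - 23 \frac{\sqrt{3}}{12} = - \frac{23 \sqrt{3}}{12} \approx -3.3198$)
$b V{\left(0,8 \right)} + 45 = - \frac{23 \sqrt{3}}{12} \left(2 + \sqrt{4 + 0 + 8}\right) + 45 = - \frac{23 \sqrt{3}}{12} \left(2 + \sqrt{12}\right) + 45 = - \frac{23 \sqrt{3}}{12} \left(2 + 2 \sqrt{3}\right) + 45 = - \frac{23 \sqrt{3} \left(2 + 2 \sqrt{3}\right)}{12} + 45 = 45 - \frac{23 \sqrt{3} \left(2 + 2 \sqrt{3}\right)}{12}$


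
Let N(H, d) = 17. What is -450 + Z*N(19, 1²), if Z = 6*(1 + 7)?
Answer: 366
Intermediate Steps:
Z = 48 (Z = 6*8 = 48)
-450 + Z*N(19, 1²) = -450 + 48*17 = -450 + 816 = 366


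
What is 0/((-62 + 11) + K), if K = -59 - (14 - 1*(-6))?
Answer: 0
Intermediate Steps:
K = -79 (K = -59 - (14 + 6) = -59 - 1*20 = -59 - 20 = -79)
0/((-62 + 11) + K) = 0/((-62 + 11) - 79) = 0/(-51 - 79) = 0/(-130) = 0*(-1/130) = 0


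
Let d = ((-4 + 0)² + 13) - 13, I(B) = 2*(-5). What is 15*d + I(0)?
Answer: 230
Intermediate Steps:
I(B) = -10
d = 16 (d = ((-4)² + 13) - 13 = (16 + 13) - 13 = 29 - 13 = 16)
15*d + I(0) = 15*16 - 10 = 240 - 10 = 230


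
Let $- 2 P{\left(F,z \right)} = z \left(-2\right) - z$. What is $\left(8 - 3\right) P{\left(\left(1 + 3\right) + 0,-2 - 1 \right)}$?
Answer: $- \frac{45}{2} \approx -22.5$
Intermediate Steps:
$P{\left(F,z \right)} = \frac{3 z}{2}$ ($P{\left(F,z \right)} = - \frac{z \left(-2\right) - z}{2} = - \frac{- 2 z - z}{2} = - \frac{\left(-3\right) z}{2} = \frac{3 z}{2}$)
$\left(8 - 3\right) P{\left(\left(1 + 3\right) + 0,-2 - 1 \right)} = \left(8 - 3\right) \frac{3 \left(-2 - 1\right)}{2} = 5 \cdot \frac{3}{2} \left(-3\right) = 5 \left(- \frac{9}{2}\right) = - \frac{45}{2}$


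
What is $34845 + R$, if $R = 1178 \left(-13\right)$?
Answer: $19531$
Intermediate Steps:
$R = -15314$
$34845 + R = 34845 - 15314 = 19531$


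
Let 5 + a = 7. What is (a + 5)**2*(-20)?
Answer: -980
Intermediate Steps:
a = 2 (a = -5 + 7 = 2)
(a + 5)**2*(-20) = (2 + 5)**2*(-20) = 7**2*(-20) = 49*(-20) = -980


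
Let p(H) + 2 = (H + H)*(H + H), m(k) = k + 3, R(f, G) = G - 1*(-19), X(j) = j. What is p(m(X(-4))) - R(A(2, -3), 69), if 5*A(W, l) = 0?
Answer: -86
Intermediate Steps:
A(W, l) = 0 (A(W, l) = (⅕)*0 = 0)
R(f, G) = 19 + G (R(f, G) = G + 19 = 19 + G)
m(k) = 3 + k
p(H) = -2 + 4*H² (p(H) = -2 + (H + H)*(H + H) = -2 + (2*H)*(2*H) = -2 + 4*H²)
p(m(X(-4))) - R(A(2, -3), 69) = (-2 + 4*(3 - 4)²) - (19 + 69) = (-2 + 4*(-1)²) - 1*88 = (-2 + 4*1) - 88 = (-2 + 4) - 88 = 2 - 88 = -86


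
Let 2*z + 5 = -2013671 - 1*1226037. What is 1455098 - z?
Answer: 6149909/2 ≈ 3.0750e+6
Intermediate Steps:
z = -3239713/2 (z = -5/2 + (-2013671 - 1*1226037)/2 = -5/2 + (-2013671 - 1226037)/2 = -5/2 + (½)*(-3239708) = -5/2 - 1619854 = -3239713/2 ≈ -1.6199e+6)
1455098 - z = 1455098 - 1*(-3239713/2) = 1455098 + 3239713/2 = 6149909/2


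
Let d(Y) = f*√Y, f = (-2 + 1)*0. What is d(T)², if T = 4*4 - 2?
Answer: 0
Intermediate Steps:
T = 14 (T = 16 - 2 = 14)
f = 0 (f = -1*0 = 0)
d(Y) = 0 (d(Y) = 0*√Y = 0)
d(T)² = 0² = 0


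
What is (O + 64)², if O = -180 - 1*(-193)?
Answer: 5929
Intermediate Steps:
O = 13 (O = -180 + 193 = 13)
(O + 64)² = (13 + 64)² = 77² = 5929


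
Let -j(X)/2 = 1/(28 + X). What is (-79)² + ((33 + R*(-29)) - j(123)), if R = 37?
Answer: 785353/151 ≈ 5201.0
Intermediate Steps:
j(X) = -2/(28 + X)
(-79)² + ((33 + R*(-29)) - j(123)) = (-79)² + ((33 + 37*(-29)) - (-2)/(28 + 123)) = 6241 + ((33 - 1073) - (-2)/151) = 6241 + (-1040 - (-2)/151) = 6241 + (-1040 - 1*(-2/151)) = 6241 + (-1040 + 2/151) = 6241 - 157038/151 = 785353/151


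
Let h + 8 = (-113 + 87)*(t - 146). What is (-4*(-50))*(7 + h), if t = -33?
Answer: 930600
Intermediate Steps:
h = 4646 (h = -8 + (-113 + 87)*(-33 - 146) = -8 - 26*(-179) = -8 + 4654 = 4646)
(-4*(-50))*(7 + h) = (-4*(-50))*(7 + 4646) = 200*4653 = 930600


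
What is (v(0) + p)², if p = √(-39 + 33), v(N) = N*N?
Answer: -6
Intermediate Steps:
v(N) = N²
p = I*√6 (p = √(-6) = I*√6 ≈ 2.4495*I)
(v(0) + p)² = (0² + I*√6)² = (0 + I*√6)² = (I*√6)² = -6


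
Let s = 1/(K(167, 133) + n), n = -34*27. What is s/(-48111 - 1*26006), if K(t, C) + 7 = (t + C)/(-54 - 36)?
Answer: 3/206415845 ≈ 1.4534e-8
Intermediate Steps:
n = -918
K(t, C) = -7 - C/90 - t/90 (K(t, C) = -7 + (t + C)/(-54 - 36) = -7 + (C + t)/(-90) = -7 + (C + t)*(-1/90) = -7 + (-C/90 - t/90) = -7 - C/90 - t/90)
s = -3/2785 (s = 1/((-7 - 1/90*133 - 1/90*167) - 918) = 1/((-7 - 133/90 - 167/90) - 918) = 1/(-31/3 - 918) = 1/(-2785/3) = -3/2785 ≈ -0.0010772)
s/(-48111 - 1*26006) = -3/(2785*(-48111 - 1*26006)) = -3/(2785*(-48111 - 26006)) = -3/2785/(-74117) = -3/2785*(-1/74117) = 3/206415845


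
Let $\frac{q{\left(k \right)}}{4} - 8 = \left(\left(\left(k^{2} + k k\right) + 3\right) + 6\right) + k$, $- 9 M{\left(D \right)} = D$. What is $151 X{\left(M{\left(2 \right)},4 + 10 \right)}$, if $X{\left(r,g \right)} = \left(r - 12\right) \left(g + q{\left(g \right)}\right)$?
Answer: $- \frac{28336660}{9} \approx -3.1485 \cdot 10^{6}$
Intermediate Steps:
$M{\left(D \right)} = - \frac{D}{9}$
$q{\left(k \right)} = 68 + 4 k + 8 k^{2}$ ($q{\left(k \right)} = 32 + 4 \left(\left(\left(\left(k^{2} + k k\right) + 3\right) + 6\right) + k\right) = 32 + 4 \left(\left(\left(\left(k^{2} + k^{2}\right) + 3\right) + 6\right) + k\right) = 32 + 4 \left(\left(\left(2 k^{2} + 3\right) + 6\right) + k\right) = 32 + 4 \left(\left(\left(3 + 2 k^{2}\right) + 6\right) + k\right) = 32 + 4 \left(\left(9 + 2 k^{2}\right) + k\right) = 32 + 4 \left(9 + k + 2 k^{2}\right) = 32 + \left(36 + 4 k + 8 k^{2}\right) = 68 + 4 k + 8 k^{2}$)
$X{\left(r,g \right)} = \left(-12 + r\right) \left(68 + 5 g + 8 g^{2}\right)$ ($X{\left(r,g \right)} = \left(r - 12\right) \left(g + \left(68 + 4 g + 8 g^{2}\right)\right) = \left(r - 12\right) \left(68 + 5 g + 8 g^{2}\right) = \left(-12 + r\right) \left(68 + 5 g + 8 g^{2}\right)$)
$151 X{\left(M{\left(2 \right)},4 + 10 \right)} = 151 \left(-816 - 96 \left(4 + 10\right)^{2} - 60 \left(4 + 10\right) + \left(4 + 10\right) \left(\left(- \frac{1}{9}\right) 2\right) + 4 \left(\left(- \frac{1}{9}\right) 2\right) \left(17 + \left(4 + 10\right) + 2 \left(4 + 10\right)^{2}\right)\right) = 151 \left(-816 - 96 \cdot 14^{2} - 840 + 14 \left(- \frac{2}{9}\right) + 4 \left(- \frac{2}{9}\right) \left(17 + 14 + 2 \cdot 14^{2}\right)\right) = 151 \left(-816 - 18816 - 840 - \frac{28}{9} + 4 \left(- \frac{2}{9}\right) \left(17 + 14 + 2 \cdot 196\right)\right) = 151 \left(-816 - 18816 - 840 - \frac{28}{9} + 4 \left(- \frac{2}{9}\right) \left(17 + 14 + 392\right)\right) = 151 \left(-816 - 18816 - 840 - \frac{28}{9} + 4 \left(- \frac{2}{9}\right) 423\right) = 151 \left(-816 - 18816 - 840 - \frac{28}{9} - 376\right) = 151 \left(- \frac{187660}{9}\right) = - \frac{28336660}{9}$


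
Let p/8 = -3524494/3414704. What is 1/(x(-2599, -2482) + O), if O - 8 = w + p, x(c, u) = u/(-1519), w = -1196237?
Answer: -324183461/387799804515804 ≈ -8.3596e-7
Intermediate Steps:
p = -1762247/213419 (p = 8*(-3524494/3414704) = 8*(-3524494*1/3414704) = 8*(-1762247/1707352) = -1762247/213419 ≈ -8.2572)
x(c, u) = -u/1519 (x(c, u) = u*(-1/1519) = -u/1519)
O = -255299759198/213419 (O = 8 + (-1196237 - 1762247/213419) = 8 - 255301466550/213419 = -255299759198/213419 ≈ -1.1962e+6)
1/(x(-2599, -2482) + O) = 1/(-1/1519*(-2482) - 255299759198/213419) = 1/(2482/1519 - 255299759198/213419) = 1/(-387799804515804/324183461) = -324183461/387799804515804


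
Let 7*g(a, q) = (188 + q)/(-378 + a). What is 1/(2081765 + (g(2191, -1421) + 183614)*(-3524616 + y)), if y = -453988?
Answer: -259/189205955975901 ≈ -1.3689e-12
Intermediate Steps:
g(a, q) = (188 + q)/(7*(-378 + a)) (g(a, q) = ((188 + q)/(-378 + a))/7 = (188 + q)/(7*(-378 + a)))
1/(2081765 + (g(2191, -1421) + 183614)*(-3524616 + y)) = 1/(2081765 + ((188 - 1421)/(7*(-378 + 2191)) + 183614)*(-3524616 - 453988)) = 1/(2081765 + ((⅐)*(-1233)/1813 + 183614)*(-3978604)) = 1/(2081765 + ((⅐)*(1/1813)*(-1233) + 183614)*(-3978604)) = 1/(2081765 + (-1233/12691 + 183614)*(-3978604)) = 1/(2081765 + (2330244041/12691)*(-3978604)) = 1/(2081765 - 189206495153036/259) = 1/(-189205955975901/259) = -259/189205955975901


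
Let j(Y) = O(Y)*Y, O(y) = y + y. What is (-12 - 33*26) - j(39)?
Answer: -3912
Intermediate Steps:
O(y) = 2*y
j(Y) = 2*Y² (j(Y) = (2*Y)*Y = 2*Y²)
(-12 - 33*26) - j(39) = (-12 - 33*26) - 2*39² = (-12 - 858) - 2*1521 = -870 - 1*3042 = -870 - 3042 = -3912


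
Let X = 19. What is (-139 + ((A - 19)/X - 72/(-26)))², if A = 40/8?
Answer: 1144536561/61009 ≈ 18760.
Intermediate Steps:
A = 5 (A = 40*(⅛) = 5)
(-139 + ((A - 19)/X - 72/(-26)))² = (-139 + ((5 - 19)/19 - 72/(-26)))² = (-139 + (-14*1/19 - 72*(-1/26)))² = (-139 + (-14/19 + 36/13))² = (-139 + 502/247)² = (-33831/247)² = 1144536561/61009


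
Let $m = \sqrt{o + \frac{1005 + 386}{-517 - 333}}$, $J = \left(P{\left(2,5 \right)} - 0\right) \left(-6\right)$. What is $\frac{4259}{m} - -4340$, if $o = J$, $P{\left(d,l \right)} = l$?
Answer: $4340 - \frac{21295 i \sqrt{914294}}{26891} \approx 4340.0 - 757.21 i$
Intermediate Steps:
$J = -30$ ($J = \left(5 - 0\right) \left(-6\right) = \left(5 + 0\right) \left(-6\right) = 5 \left(-6\right) = -30$)
$o = -30$
$m = \frac{i \sqrt{914294}}{170}$ ($m = \sqrt{-30 + \frac{1005 + 386}{-517 - 333}} = \sqrt{-30 + \frac{1391}{-850}} = \sqrt{-30 + 1391 \left(- \frac{1}{850}\right)} = \sqrt{-30 - \frac{1391}{850}} = \sqrt{- \frac{26891}{850}} = \frac{i \sqrt{914294}}{170} \approx 5.6246 i$)
$\frac{4259}{m} - -4340 = \frac{4259}{\frac{1}{170} i \sqrt{914294}} - -4340 = 4259 \left(- \frac{5 i \sqrt{914294}}{26891}\right) + 4340 = - \frac{21295 i \sqrt{914294}}{26891} + 4340 = 4340 - \frac{21295 i \sqrt{914294}}{26891}$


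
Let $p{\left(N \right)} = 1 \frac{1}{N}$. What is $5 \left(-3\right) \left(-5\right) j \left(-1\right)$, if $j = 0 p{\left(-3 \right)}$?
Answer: $0$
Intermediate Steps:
$p{\left(N \right)} = \frac{1}{N}$
$j = 0$ ($j = \frac{0}{-3} = 0 \left(- \frac{1}{3}\right) = 0$)
$5 \left(-3\right) \left(-5\right) j \left(-1\right) = 5 \left(-3\right) \left(-5\right) 0 \left(-1\right) = \left(-15\right) \left(-5\right) 0 \left(-1\right) = 75 \cdot 0 \left(-1\right) = 0 \left(-1\right) = 0$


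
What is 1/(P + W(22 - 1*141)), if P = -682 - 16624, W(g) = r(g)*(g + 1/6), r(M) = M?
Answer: -6/18989 ≈ -0.00031597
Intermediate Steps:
W(g) = g*(⅙ + g) (W(g) = g*(g + 1/6) = g*(g + ⅙) = g*(⅙ + g))
P = -17306
1/(P + W(22 - 1*141)) = 1/(-17306 + (22 - 1*141)*(⅙ + (22 - 1*141))) = 1/(-17306 + (22 - 141)*(⅙ + (22 - 141))) = 1/(-17306 - 119*(⅙ - 119)) = 1/(-17306 - 119*(-713/6)) = 1/(-17306 + 84847/6) = 1/(-18989/6) = -6/18989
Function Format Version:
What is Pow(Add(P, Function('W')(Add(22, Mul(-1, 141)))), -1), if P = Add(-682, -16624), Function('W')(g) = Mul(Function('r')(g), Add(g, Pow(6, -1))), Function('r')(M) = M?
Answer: Rational(-6, 18989) ≈ -0.00031597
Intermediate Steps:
Function('W')(g) = Mul(g, Add(Rational(1, 6), g)) (Function('W')(g) = Mul(g, Add(g, Pow(6, -1))) = Mul(g, Add(g, Rational(1, 6))) = Mul(g, Add(Rational(1, 6), g)))
P = -17306
Pow(Add(P, Function('W')(Add(22, Mul(-1, 141)))), -1) = Pow(Add(-17306, Mul(Add(22, Mul(-1, 141)), Add(Rational(1, 6), Add(22, Mul(-1, 141))))), -1) = Pow(Add(-17306, Mul(Add(22, -141), Add(Rational(1, 6), Add(22, -141)))), -1) = Pow(Add(-17306, Mul(-119, Add(Rational(1, 6), -119))), -1) = Pow(Add(-17306, Mul(-119, Rational(-713, 6))), -1) = Pow(Add(-17306, Rational(84847, 6)), -1) = Pow(Rational(-18989, 6), -1) = Rational(-6, 18989)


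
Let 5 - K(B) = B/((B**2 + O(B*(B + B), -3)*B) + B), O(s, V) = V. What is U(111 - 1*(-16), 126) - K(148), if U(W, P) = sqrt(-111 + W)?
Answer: -145/146 ≈ -0.99315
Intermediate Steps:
K(B) = 5 - B/(B**2 - 2*B) (K(B) = 5 - B/((B**2 - 3*B) + B) = 5 - B/(B**2 - 2*B))
U(111 - 1*(-16), 126) - K(148) = sqrt(-111 + (111 - 1*(-16))) - (-11 + 5*148)/(-2 + 148) = sqrt(-111 + (111 + 16)) - (-11 + 740)/146 = sqrt(-111 + 127) - 729/146 = sqrt(16) - 1*729/146 = 4 - 729/146 = -145/146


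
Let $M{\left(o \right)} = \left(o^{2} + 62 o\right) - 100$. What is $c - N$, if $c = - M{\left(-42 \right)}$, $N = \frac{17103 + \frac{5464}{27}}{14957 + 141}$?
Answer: $\frac{382719995}{407646} \approx 938.85$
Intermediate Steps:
$N = \frac{467245}{407646}$ ($N = \frac{17103 + 5464 \cdot \frac{1}{27}}{15098} = \left(17103 + \frac{5464}{27}\right) \frac{1}{15098} = \frac{467245}{27} \cdot \frac{1}{15098} = \frac{467245}{407646} \approx 1.1462$)
$M{\left(o \right)} = -100 + o^{2} + 62 o$
$c = 940$ ($c = - (-100 + \left(-42\right)^{2} + 62 \left(-42\right)) = - (-100 + 1764 - 2604) = \left(-1\right) \left(-940\right) = 940$)
$c - N = 940 - \frac{467245}{407646} = \frac{382719995}{407646}$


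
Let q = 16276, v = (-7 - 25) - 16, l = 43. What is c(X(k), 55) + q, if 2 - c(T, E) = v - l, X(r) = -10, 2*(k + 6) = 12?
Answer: 16369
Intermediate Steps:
k = 0 (k = -6 + (½)*12 = -6 + 6 = 0)
v = -48 (v = -32 - 16 = -48)
c(T, E) = 93 (c(T, E) = 2 - (-48 - 1*43) = 2 - (-48 - 43) = 2 - 1*(-91) = 2 + 91 = 93)
c(X(k), 55) + q = 93 + 16276 = 16369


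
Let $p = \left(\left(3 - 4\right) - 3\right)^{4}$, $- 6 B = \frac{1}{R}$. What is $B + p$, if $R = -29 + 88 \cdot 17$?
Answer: $\frac{2253311}{8802} \approx 256.0$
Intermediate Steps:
$R = 1467$ ($R = -29 + 1496 = 1467$)
$B = - \frac{1}{8802}$ ($B = - \frac{1}{6 \cdot 1467} = \left(- \frac{1}{6}\right) \frac{1}{1467} = - \frac{1}{8802} \approx -0.00011361$)
$p = 256$ ($p = \left(-1 - 3\right)^{4} = \left(-4\right)^{4} = 256$)
$B + p = - \frac{1}{8802} + 256 = \frac{2253311}{8802}$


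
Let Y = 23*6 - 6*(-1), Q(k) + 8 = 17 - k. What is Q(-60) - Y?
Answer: -75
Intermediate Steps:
Q(k) = 9 - k (Q(k) = -8 + (17 - k) = 9 - k)
Y = 144 (Y = 138 + 6 = 144)
Q(-60) - Y = (9 - 1*(-60)) - 1*144 = (9 + 60) - 144 = 69 - 144 = -75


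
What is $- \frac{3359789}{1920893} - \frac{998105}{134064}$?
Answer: $- \frac{2367679660261}{257522599152} \approx -9.1941$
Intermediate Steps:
$- \frac{3359789}{1920893} - \frac{998105}{134064} = - \frac{2367679660261}{257522599152}$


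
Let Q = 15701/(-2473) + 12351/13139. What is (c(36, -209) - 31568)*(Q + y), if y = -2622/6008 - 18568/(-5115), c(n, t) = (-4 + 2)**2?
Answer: 793404754191602111/11346954643605 ≈ 69922.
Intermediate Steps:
c(n, t) = 4 (c(n, t) = (-2)**2 = 4)
y = 4461137/1396860 (y = -2622*1/6008 - 18568*(-1/5115) = -1311/3004 + 1688/465 = 4461137/1396860 ≈ 3.1937)
Q = -175751416/32492747 (Q = 15701*(-1/2473) + 12351*(1/13139) = -15701/2473 + 12351/13139 = -175751416/32492747 ≈ -5.4089)
(c(36, -209) - 31568)*(Q + y) = (4 - 31568)*(-175751416/32492747 + 4461137/1396860) = -31564*(-100545527080421/45387818574420) = 793404754191602111/11346954643605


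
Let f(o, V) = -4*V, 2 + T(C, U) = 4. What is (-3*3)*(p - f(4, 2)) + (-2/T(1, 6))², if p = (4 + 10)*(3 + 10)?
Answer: -1709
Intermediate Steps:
T(C, U) = 2 (T(C, U) = -2 + 4 = 2)
p = 182 (p = 14*13 = 182)
(-3*3)*(p - f(4, 2)) + (-2/T(1, 6))² = (-3*3)*(182 - (-4)*2) + (-2/2)² = -9*(182 - 1*(-8)) + (-2*½)² = -9*(182 + 8) + (-1)² = -9*190 + 1 = -1710 + 1 = -1709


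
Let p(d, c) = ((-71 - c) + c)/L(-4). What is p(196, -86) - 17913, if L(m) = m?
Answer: -71581/4 ≈ -17895.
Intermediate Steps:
p(d, c) = 71/4 (p(d, c) = ((-71 - c) + c)/(-4) = -71*(-¼) = 71/4)
p(196, -86) - 17913 = 71/4 - 17913 = -71581/4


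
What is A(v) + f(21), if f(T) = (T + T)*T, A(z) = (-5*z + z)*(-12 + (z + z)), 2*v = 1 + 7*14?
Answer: -16344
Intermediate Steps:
v = 99/2 (v = (1 + 7*14)/2 = (1 + 98)/2 = (½)*99 = 99/2 ≈ 49.500)
A(z) = -4*z*(-12 + 2*z) (A(z) = (-4*z)*(-12 + 2*z) = -4*z*(-12 + 2*z))
f(T) = 2*T² (f(T) = (2*T)*T = 2*T²)
A(v) + f(21) = 8*(99/2)*(6 - 1*99/2) + 2*21² = 8*(99/2)*(6 - 99/2) + 2*441 = 8*(99/2)*(-87/2) + 882 = -17226 + 882 = -16344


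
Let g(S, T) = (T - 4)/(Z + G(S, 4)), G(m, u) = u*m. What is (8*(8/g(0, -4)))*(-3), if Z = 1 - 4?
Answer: -72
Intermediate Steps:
G(m, u) = m*u
Z = -3
g(S, T) = (-4 + T)/(-3 + 4*S) (g(S, T) = (T - 4)/(-3 + S*4) = (-4 + T)/(-3 + 4*S))
(8*(8/g(0, -4)))*(-3) = (8*(8/(((-4 - 4)/(-3 + 4*0)))))*(-3) = (8*(8/((-8/(-3 + 0)))))*(-3) = (8*(8/((-8/(-3)))))*(-3) = (8*(8/((-⅓*(-8)))))*(-3) = (8*(8/(8/3)))*(-3) = (8*(8*(3/8)))*(-3) = (8*3)*(-3) = 24*(-3) = -72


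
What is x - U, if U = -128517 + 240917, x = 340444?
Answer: 228044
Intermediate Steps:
U = 112400
x - U = 340444 - 1*112400 = 340444 - 112400 = 228044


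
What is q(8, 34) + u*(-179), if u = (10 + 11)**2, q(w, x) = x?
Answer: -78905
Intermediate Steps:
u = 441 (u = 21**2 = 441)
q(8, 34) + u*(-179) = 34 + 441*(-179) = 34 - 78939 = -78905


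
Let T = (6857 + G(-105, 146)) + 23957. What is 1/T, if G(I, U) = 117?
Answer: 1/30931 ≈ 3.2330e-5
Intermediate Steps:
T = 30931 (T = (6857 + 117) + 23957 = 6974 + 23957 = 30931)
1/T = 1/30931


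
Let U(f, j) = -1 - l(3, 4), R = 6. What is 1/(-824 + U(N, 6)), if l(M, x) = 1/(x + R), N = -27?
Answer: -10/8251 ≈ -0.0012120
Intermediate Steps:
l(M, x) = 1/(6 + x) (l(M, x) = 1/(x + 6) = 1/(6 + x))
U(f, j) = -11/10 (U(f, j) = -1 - 1/(6 + 4) = -1 - 1/10 = -11/10)
1/(-824 + U(N, 6)) = 1/(-824 - 11/10) = 1/(-8251/10) = -10/8251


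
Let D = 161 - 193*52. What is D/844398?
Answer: -9875/844398 ≈ -0.011695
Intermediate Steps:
D = -9875 (D = 161 - 10036 = -9875)
D/844398 = -9875/844398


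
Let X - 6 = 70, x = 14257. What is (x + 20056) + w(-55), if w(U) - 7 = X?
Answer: 34396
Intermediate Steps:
X = 76 (X = 6 + 70 = 76)
w(U) = 83 (w(U) = 7 + 76 = 83)
(x + 20056) + w(-55) = (14257 + 20056) + 83 = 34313 + 83 = 34396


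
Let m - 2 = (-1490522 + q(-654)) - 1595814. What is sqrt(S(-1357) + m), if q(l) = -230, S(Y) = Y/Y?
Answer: I*sqrt(3086563) ≈ 1756.9*I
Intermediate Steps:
S(Y) = 1
m = -3086564 (m = 2 + ((-1490522 - 230) - 1595814) = 2 + (-1490752 - 1595814) = 2 - 3086566 = -3086564)
sqrt(S(-1357) + m) = sqrt(1 - 3086564) = sqrt(-3086563) = I*sqrt(3086563)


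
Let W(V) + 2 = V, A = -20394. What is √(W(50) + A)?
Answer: I*√20346 ≈ 142.64*I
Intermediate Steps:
W(V) = -2 + V
√(W(50) + A) = √((-2 + 50) - 20394) = √(48 - 20394) = √(-20346) = I*√20346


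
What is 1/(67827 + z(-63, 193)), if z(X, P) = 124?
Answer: 1/67951 ≈ 1.4716e-5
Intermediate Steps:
1/(67827 + z(-63, 193)) = 1/(67827 + 124) = 1/67951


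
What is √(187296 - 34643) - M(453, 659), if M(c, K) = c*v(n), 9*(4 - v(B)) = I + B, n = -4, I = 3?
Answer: -5587/3 + √152653 ≈ -1471.6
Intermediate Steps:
v(B) = 11/3 - B/9 (v(B) = 4 - (3 + B)/9 = 4 + (-⅓ - B/9) = 11/3 - B/9)
M(c, K) = 37*c/9 (M(c, K) = c*(11/3 - ⅑*(-4)) = c*(11/3 + 4/9) = c*(37/9) = 37*c/9)
√(187296 - 34643) - M(453, 659) = √(187296 - 34643) - 37*453/9 = √152653 - 1*5587/3 = √152653 - 5587/3 = -5587/3 + √152653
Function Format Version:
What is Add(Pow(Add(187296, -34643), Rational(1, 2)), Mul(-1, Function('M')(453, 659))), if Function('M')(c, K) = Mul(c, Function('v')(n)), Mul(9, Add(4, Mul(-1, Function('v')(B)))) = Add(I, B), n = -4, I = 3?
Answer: Add(Rational(-5587, 3), Pow(152653, Rational(1, 2))) ≈ -1471.6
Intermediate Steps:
Function('v')(B) = Add(Rational(11, 3), Mul(Rational(-1, 9), B)) (Function('v')(B) = Add(4, Mul(Rational(-1, 9), Add(3, B))) = Add(4, Add(Rational(-1, 3), Mul(Rational(-1, 9), B))) = Add(Rational(11, 3), Mul(Rational(-1, 9), B)))
Function('M')(c, K) = Mul(Rational(37, 9), c) (Function('M')(c, K) = Mul(c, Add(Rational(11, 3), Mul(Rational(-1, 9), -4))) = Mul(c, Add(Rational(11, 3), Rational(4, 9))) = Mul(c, Rational(37, 9)) = Mul(Rational(37, 9), c))
Add(Pow(Add(187296, -34643), Rational(1, 2)), Mul(-1, Function('M')(453, 659))) = Add(Pow(Add(187296, -34643), Rational(1, 2)), Mul(-1, Mul(Rational(37, 9), 453))) = Add(Pow(152653, Rational(1, 2)), Mul(-1, Rational(5587, 3))) = Add(Pow(152653, Rational(1, 2)), Rational(-5587, 3)) = Add(Rational(-5587, 3), Pow(152653, Rational(1, 2)))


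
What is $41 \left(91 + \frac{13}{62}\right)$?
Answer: $\frac{231855}{62} \approx 3739.6$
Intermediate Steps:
$41 \left(91 + \frac{13}{62}\right) = 41 \cdot \frac{5655}{62} = \frac{231855}{62}$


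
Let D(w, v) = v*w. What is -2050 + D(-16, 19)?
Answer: -2354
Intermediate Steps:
-2050 + D(-16, 19) = -2050 + 19*(-16) = -2050 - 304 = -2354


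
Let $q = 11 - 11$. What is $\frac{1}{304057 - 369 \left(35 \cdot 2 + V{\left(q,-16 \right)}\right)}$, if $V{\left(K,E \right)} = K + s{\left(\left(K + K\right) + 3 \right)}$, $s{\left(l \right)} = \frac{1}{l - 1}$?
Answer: $\frac{2}{556085} \approx 3.5966 \cdot 10^{-6}$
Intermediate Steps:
$s{\left(l \right)} = \frac{1}{-1 + l}$
$q = 0$ ($q = 11 - 11 = 0$)
$V{\left(K,E \right)} = K + \frac{1}{2 + 2 K}$ ($V{\left(K,E \right)} = K + \frac{1}{-1 + \left(\left(K + K\right) + 3\right)} = K + \frac{1}{-1 + \left(2 K + 3\right)} = K + \frac{1}{-1 + \left(3 + 2 K\right)} = K + \frac{1}{2 + 2 K}$)
$\frac{1}{304057 - 369 \left(35 \cdot 2 + V{\left(q,-16 \right)}\right)} = \frac{1}{304057 - 369 \left(35 \cdot 2 + \frac{\frac{1}{2} + 0 \left(1 + 0\right)}{1 + 0}\right)} = \frac{1}{304057 - 369 \left(70 + \frac{\frac{1}{2} + 0 \cdot 1}{1}\right)} = \frac{1}{304057 - 369 \left(70 + 1 \left(\frac{1}{2} + 0\right)\right)} = \frac{1}{304057 - 369 \left(70 + 1 \cdot \frac{1}{2}\right)} = \frac{1}{304057 - 369 \left(70 + \frac{1}{2}\right)} = \frac{1}{304057 - \frac{52029}{2}} = \frac{1}{\frac{556085}{2}} = \frac{2}{556085}$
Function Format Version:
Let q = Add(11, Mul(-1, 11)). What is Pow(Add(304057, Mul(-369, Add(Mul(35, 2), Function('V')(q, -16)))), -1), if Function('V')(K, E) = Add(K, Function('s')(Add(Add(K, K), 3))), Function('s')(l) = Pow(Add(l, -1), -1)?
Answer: Rational(2, 556085) ≈ 3.5966e-6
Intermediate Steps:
Function('s')(l) = Pow(Add(-1, l), -1)
q = 0 (q = Add(11, -11) = 0)
Function('V')(K, E) = Add(K, Pow(Add(2, Mul(2, K)), -1)) (Function('V')(K, E) = Add(K, Pow(Add(-1, Add(Add(K, K), 3)), -1)) = Add(K, Pow(Add(-1, Add(Mul(2, K), 3)), -1)) = Add(K, Pow(Add(-1, Add(3, Mul(2, K))), -1)) = Add(K, Pow(Add(2, Mul(2, K)), -1)))
Pow(Add(304057, Mul(-369, Add(Mul(35, 2), Function('V')(q, -16)))), -1) = Pow(Add(304057, Mul(-369, Add(Mul(35, 2), Mul(Pow(Add(1, 0), -1), Add(Rational(1, 2), Mul(0, Add(1, 0))))))), -1) = Pow(Add(304057, Mul(-369, Add(70, Mul(Pow(1, -1), Add(Rational(1, 2), Mul(0, 1)))))), -1) = Pow(Add(304057, Mul(-369, Add(70, Mul(1, Add(Rational(1, 2), 0))))), -1) = Pow(Add(304057, Mul(-369, Add(70, Mul(1, Rational(1, 2))))), -1) = Pow(Add(304057, Mul(-369, Add(70, Rational(1, 2)))), -1) = Pow(Add(304057, Mul(-369, Rational(141, 2))), -1) = Pow(Add(304057, Rational(-52029, 2)), -1) = Pow(Rational(556085, 2), -1) = Rational(2, 556085)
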